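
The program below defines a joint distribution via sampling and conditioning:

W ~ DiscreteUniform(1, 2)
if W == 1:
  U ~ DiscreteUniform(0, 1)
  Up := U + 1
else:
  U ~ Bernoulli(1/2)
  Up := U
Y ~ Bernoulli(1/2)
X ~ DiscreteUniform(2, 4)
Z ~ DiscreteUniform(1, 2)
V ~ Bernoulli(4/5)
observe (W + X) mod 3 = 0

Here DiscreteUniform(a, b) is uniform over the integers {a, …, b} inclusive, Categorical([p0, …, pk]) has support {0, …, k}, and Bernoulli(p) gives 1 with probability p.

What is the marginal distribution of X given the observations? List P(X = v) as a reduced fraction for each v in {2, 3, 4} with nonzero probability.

Enumerate traces; 32 have nonzero weight after conditioning:
  (W=1, U=0, Y=0, X=2, Z=1, V=0) weight 1/240
  (W=1, U=0, Y=0, X=2, Z=1, V=1) weight 1/60
  (W=1, U=0, Y=0, X=2, Z=2, V=0) weight 1/240
  (W=1, U=0, Y=0, X=2, Z=2, V=1) weight 1/60
  (W=1, U=0, Y=1, X=2, Z=1, V=0) weight 1/240
  (W=1, U=0, Y=1, X=2, Z=1, V=1) weight 1/60
  (W=1, U=0, Y=1, X=2, Z=2, V=0) weight 1/240
  (W=1, U=0, Y=1, X=2, Z=2, V=1) weight 1/60
  (W=2, U=0, Y=0, X=4, Z=1, V=0) weight 1/240
  … 23 more
Group by X:
  weight(X=2) = 1/6
  weight(X=4) = 1/6
Total weight = 1/6 + 1/6 = 1/3
P(X=2 | obs) = 1/6 / 1/3 = 1/2
P(X=4 | obs) = 1/6 / 1/3 = 1/2

P(X=2) = 1/2, P(X=4) = 1/2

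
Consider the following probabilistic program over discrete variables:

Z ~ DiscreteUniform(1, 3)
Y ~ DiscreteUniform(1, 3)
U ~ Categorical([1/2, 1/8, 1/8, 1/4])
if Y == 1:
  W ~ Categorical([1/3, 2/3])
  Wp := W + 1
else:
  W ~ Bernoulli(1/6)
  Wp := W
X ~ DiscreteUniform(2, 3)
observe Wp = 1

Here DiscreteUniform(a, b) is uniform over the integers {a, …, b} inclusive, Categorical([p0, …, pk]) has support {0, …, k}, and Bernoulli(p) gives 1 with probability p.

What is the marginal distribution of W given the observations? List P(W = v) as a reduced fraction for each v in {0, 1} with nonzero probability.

Enumerate traces; 72 have nonzero weight after conditioning:
  (Z=1, Y=1, U=0, W=0, X=2) weight 1/108
  (Z=1, Y=1, U=0, W=0, X=3) weight 1/108
  (Z=1, Y=1, U=1, W=0, X=2) weight 1/432
  (Z=1, Y=1, U=1, W=0, X=3) weight 1/432
  (Z=1, Y=1, U=2, W=0, X=2) weight 1/432
  (Z=1, Y=1, U=2, W=0, X=3) weight 1/432
  (Z=1, Y=1, U=3, W=0, X=2) weight 1/216
  (Z=1, Y=1, U=3, W=0, X=3) weight 1/216
  (Z=1, Y=2, U=0, W=1, X=2) weight 1/216
  … 63 more
Group by W:
  weight(W=0) = 1/9
  weight(W=1) = 1/9
Total weight = 1/9 + 1/9 = 2/9
P(W=0 | obs) = 1/9 / 2/9 = 1/2
P(W=1 | obs) = 1/9 / 2/9 = 1/2

P(W=0) = 1/2, P(W=1) = 1/2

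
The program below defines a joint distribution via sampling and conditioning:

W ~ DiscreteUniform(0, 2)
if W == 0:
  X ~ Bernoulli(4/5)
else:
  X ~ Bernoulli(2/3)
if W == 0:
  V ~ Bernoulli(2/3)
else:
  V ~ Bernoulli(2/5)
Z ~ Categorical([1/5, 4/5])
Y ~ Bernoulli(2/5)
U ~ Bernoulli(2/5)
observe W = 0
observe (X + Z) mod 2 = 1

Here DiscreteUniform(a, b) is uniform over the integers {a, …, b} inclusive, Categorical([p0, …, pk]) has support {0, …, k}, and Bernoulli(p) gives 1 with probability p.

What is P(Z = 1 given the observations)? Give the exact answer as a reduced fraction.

Enumerate traces; 16 have nonzero weight after conditioning:
  (W=0, X=0, V=0, Z=1, Y=0, U=0) weight 4/625
  (W=0, X=0, V=0, Z=1, Y=0, U=1) weight 8/1875
  (W=0, X=0, V=0, Z=1, Y=1, U=0) weight 8/1875
  (W=0, X=0, V=0, Z=1, Y=1, U=1) weight 16/5625
  (W=0, X=0, V=1, Z=1, Y=0, U=0) weight 8/625
  (W=0, X=0, V=1, Z=1, Y=0, U=1) weight 16/1875
  (W=0, X=0, V=1, Z=1, Y=1, U=0) weight 16/1875
  (W=0, X=0, V=1, Z=1, Y=1, U=1) weight 32/5625
  (W=0, X=1, V=0, Z=0, Y=0, U=0) weight 4/625
  … 7 more
Group by Z:
  weight(Z=0) = 4/75
  weight(Z=1) = 4/75
Total weight = 4/75 + 4/75 = 8/75
P(Z=0 | obs) = 4/75 / 8/75 = 1/2
P(Z=1 | obs) = 4/75 / 8/75 = 1/2

P(Z = 1 | obs) = 1/2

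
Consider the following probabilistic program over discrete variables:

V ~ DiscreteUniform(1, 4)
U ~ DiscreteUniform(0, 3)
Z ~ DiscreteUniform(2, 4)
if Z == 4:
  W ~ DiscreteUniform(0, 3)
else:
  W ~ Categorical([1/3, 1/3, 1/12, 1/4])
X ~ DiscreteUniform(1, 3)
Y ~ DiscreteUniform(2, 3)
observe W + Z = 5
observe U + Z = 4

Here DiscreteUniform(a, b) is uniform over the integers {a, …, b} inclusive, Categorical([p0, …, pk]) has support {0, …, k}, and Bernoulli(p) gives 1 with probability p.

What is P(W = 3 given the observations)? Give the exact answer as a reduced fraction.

Enumerate traces; 72 have nonzero weight after conditioning:
  (V=1, U=0, Z=4, W=1, X=1, Y=2) weight 1/1152
  (V=1, U=0, Z=4, W=1, X=1, Y=3) weight 1/1152
  (V=1, U=0, Z=4, W=1, X=2, Y=2) weight 1/1152
  (V=1, U=0, Z=4, W=1, X=2, Y=3) weight 1/1152
  (V=1, U=0, Z=4, W=1, X=3, Y=2) weight 1/1152
  (V=1, U=0, Z=4, W=1, X=3, Y=3) weight 1/1152
  (V=1, U=1, Z=3, W=2, X=1, Y=2) weight 1/3456
  (V=1, U=1, Z=3, W=2, X=1, Y=3) weight 1/3456
  (V=1, U=2, Z=2, W=3, X=1, Y=2) weight 1/1152
  … 63 more
Group by W:
  weight(W=1) = 1/48
  weight(W=2) = 1/144
  weight(W=3) = 1/48
Total weight = 1/48 + 1/144 + 1/48 = 7/144
P(W=1 | obs) = 1/48 / 7/144 = 3/7
P(W=2 | obs) = 1/144 / 7/144 = 1/7
P(W=3 | obs) = 1/48 / 7/144 = 3/7

P(W = 3 | obs) = 3/7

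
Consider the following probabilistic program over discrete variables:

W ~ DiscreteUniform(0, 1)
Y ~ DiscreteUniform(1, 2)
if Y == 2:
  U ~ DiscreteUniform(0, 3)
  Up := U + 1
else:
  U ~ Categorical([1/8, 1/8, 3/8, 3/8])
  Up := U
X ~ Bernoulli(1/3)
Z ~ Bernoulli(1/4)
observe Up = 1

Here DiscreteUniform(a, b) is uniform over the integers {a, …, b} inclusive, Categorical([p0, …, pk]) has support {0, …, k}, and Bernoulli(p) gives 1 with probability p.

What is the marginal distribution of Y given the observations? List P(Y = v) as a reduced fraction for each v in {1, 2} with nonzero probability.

P(Y=1) = 1/3, P(Y=2) = 2/3

Enumerate traces; 16 have nonzero weight after conditioning:
  (W=0, Y=1, U=1, X=0, Z=0) weight 1/64
  (W=0, Y=1, U=1, X=0, Z=1) weight 1/192
  (W=0, Y=1, U=1, X=1, Z=0) weight 1/128
  (W=0, Y=1, U=1, X=1, Z=1) weight 1/384
  (W=0, Y=2, U=0, X=0, Z=0) weight 1/32
  (W=0, Y=2, U=0, X=0, Z=1) weight 1/96
  (W=0, Y=2, U=0, X=1, Z=0) weight 1/64
  (W=0, Y=2, U=0, X=1, Z=1) weight 1/192
  … 8 more
Group by Y:
  weight(Y=1) = 1/16
  weight(Y=2) = 1/8
Total weight = 1/16 + 1/8 = 3/16
P(Y=1 | obs) = 1/16 / 3/16 = 1/3
P(Y=2 | obs) = 1/8 / 3/16 = 2/3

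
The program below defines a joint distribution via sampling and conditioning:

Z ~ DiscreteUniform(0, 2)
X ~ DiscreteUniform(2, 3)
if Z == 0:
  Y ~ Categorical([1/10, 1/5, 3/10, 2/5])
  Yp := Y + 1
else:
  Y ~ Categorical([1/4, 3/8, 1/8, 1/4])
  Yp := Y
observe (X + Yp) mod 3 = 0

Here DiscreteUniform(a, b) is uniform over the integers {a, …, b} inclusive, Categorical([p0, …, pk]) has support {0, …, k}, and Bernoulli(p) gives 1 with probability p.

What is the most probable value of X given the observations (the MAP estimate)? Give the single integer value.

Enumerate traces; 9 have nonzero weight after conditioning:
  (Z=0, X=2, Y=0) weight 1/60
  (Z=0, X=2, Y=3) weight 1/15
  (Z=0, X=3, Y=2) weight 1/20
  (Z=1, X=2, Y=1) weight 1/16
  (Z=1, X=3, Y=0) weight 1/24
  (Z=1, X=3, Y=3) weight 1/24
  (Z=2, X=2, Y=1) weight 1/16
  (Z=2, X=3, Y=0) weight 1/24
  … 1 more
Group by X:
  weight(X=2) = 5/24
  weight(X=3) = 13/60
Total weight = 5/24 + 13/60 = 17/40
P(X=2 | obs) = 5/24 / 17/40 = 25/51
P(X=3 | obs) = 13/60 / 17/40 = 26/51
argmax = 3

argmax_v P(X = v | obs) = 3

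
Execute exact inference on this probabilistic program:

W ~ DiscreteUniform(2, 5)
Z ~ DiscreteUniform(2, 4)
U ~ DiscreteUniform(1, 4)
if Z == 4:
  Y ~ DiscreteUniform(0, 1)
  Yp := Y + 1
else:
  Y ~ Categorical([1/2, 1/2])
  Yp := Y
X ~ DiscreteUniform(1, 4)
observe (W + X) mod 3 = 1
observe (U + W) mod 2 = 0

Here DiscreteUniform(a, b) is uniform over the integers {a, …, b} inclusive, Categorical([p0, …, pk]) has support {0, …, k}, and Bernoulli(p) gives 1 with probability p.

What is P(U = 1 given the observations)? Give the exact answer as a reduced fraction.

Enumerate traces; 60 have nonzero weight after conditioning:
  (W=2, Z=2, U=2, Y=0, X=2) weight 1/384
  (W=2, Z=2, U=2, Y=1, X=2) weight 1/384
  (W=2, Z=2, U=4, Y=0, X=2) weight 1/384
  (W=2, Z=2, U=4, Y=1, X=2) weight 1/384
  (W=2, Z=3, U=2, Y=0, X=2) weight 1/384
  (W=2, Z=3, U=2, Y=1, X=2) weight 1/384
  (W=2, Z=3, U=4, Y=0, X=2) weight 1/384
  (W=2, Z=3, U=4, Y=1, X=2) weight 1/384
  (W=3, Z=2, U=1, Y=0, X=1) weight 1/384
  (W=3, Z=2, U=3, Y=0, X=1) weight 1/384
  … 50 more
Group by U:
  weight(U=1) = 3/64
  weight(U=2) = 1/32
  weight(U=3) = 3/64
  weight(U=4) = 1/32
Total weight = 3/64 + 1/32 + 3/64 + 1/32 = 5/32
P(U=1 | obs) = 3/64 / 5/32 = 3/10
P(U=2 | obs) = 1/32 / 5/32 = 1/5
P(U=3 | obs) = 3/64 / 5/32 = 3/10
P(U=4 | obs) = 1/32 / 5/32 = 1/5

P(U = 1 | obs) = 3/10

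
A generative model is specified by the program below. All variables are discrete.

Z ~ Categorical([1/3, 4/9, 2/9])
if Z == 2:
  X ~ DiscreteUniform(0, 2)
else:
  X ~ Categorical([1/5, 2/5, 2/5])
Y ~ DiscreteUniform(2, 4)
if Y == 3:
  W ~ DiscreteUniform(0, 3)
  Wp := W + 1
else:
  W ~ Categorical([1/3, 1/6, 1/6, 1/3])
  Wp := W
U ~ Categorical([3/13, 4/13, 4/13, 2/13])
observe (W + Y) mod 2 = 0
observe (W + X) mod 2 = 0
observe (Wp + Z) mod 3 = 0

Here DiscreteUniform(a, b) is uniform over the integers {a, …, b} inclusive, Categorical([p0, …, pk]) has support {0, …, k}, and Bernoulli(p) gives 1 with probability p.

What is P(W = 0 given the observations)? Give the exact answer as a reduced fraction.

Enumerate traces; 40 have nonzero weight after conditioning:
  (Z=0, X=0, Y=2, W=0, U=0) weight 1/585
  (Z=0, X=0, Y=2, W=0, U=1) weight 4/1755
  (Z=0, X=0, Y=2, W=0, U=2) weight 4/1755
  (Z=0, X=0, Y=2, W=0, U=3) weight 2/1755
  (Z=0, X=0, Y=4, W=0, U=0) weight 1/585
  (Z=0, X=0, Y=4, W=0, U=1) weight 4/1755
  (Z=0, X=0, Y=4, W=0, U=2) weight 4/1755
  (Z=0, X=0, Y=4, W=0, U=3) weight 2/1755
  (Z=1, X=0, Y=2, W=2, U=0) weight 2/1755
  (Z=1, X=1, Y=3, W=1, U=0) weight 2/585
  … 30 more
Group by W:
  weight(W=0) = 2/45
  weight(W=1) = 2/135
  weight(W=2) = 4/135
  weight(W=3) = 1/162
Total weight = 2/45 + 2/135 + 4/135 + 1/162 = 77/810
P(W=0 | obs) = 2/45 / 77/810 = 36/77
P(W=1 | obs) = 2/135 / 77/810 = 12/77
P(W=2 | obs) = 4/135 / 77/810 = 24/77
P(W=3 | obs) = 1/162 / 77/810 = 5/77

P(W = 0 | obs) = 36/77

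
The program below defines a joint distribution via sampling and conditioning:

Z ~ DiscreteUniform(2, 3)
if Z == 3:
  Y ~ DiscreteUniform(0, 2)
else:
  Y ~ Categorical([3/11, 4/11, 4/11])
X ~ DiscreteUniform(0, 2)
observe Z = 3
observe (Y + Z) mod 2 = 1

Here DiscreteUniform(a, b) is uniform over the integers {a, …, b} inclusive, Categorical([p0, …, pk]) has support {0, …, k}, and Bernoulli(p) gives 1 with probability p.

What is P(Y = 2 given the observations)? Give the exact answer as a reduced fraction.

Enumerate traces; 6 have nonzero weight after conditioning:
  (Z=3, Y=0, X=0) weight 1/18
  (Z=3, Y=0, X=1) weight 1/18
  (Z=3, Y=0, X=2) weight 1/18
  (Z=3, Y=2, X=0) weight 1/18
  (Z=3, Y=2, X=1) weight 1/18
  (Z=3, Y=2, X=2) weight 1/18
Group by Y:
  weight(Y=0) = 1/6
  weight(Y=2) = 1/6
Total weight = 1/6 + 1/6 = 1/3
P(Y=0 | obs) = 1/6 / 1/3 = 1/2
P(Y=2 | obs) = 1/6 / 1/3 = 1/2

P(Y = 2 | obs) = 1/2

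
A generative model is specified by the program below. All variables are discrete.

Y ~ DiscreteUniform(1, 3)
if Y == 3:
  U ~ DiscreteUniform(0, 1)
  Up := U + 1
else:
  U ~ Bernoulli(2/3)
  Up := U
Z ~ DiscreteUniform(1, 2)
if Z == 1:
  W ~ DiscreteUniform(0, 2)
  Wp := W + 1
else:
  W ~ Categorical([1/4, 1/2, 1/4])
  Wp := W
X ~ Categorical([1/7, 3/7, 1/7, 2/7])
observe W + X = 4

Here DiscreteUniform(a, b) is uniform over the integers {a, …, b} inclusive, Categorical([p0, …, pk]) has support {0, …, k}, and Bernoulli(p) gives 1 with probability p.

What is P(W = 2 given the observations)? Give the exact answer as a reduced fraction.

Enumerate traces; 24 have nonzero weight after conditioning:
  (Y=1, U=0, Z=1, W=1, X=3) weight 1/189
  (Y=1, U=0, Z=1, W=2, X=2) weight 1/378
  (Y=1, U=0, Z=2, W=1, X=3) weight 1/126
  (Y=1, U=0, Z=2, W=2, X=2) weight 1/504
  (Y=1, U=1, Z=1, W=1, X=3) weight 2/189
  (Y=1, U=1, Z=1, W=2, X=2) weight 1/189
  (Y=1, U=1, Z=2, W=1, X=3) weight 1/63
  (Y=1, U=1, Z=2, W=2, X=2) weight 1/252
  … 16 more
Group by W:
  weight(W=1) = 5/42
  weight(W=2) = 1/24
Total weight = 5/42 + 1/24 = 9/56
P(W=1 | obs) = 5/42 / 9/56 = 20/27
P(W=2 | obs) = 1/24 / 9/56 = 7/27

P(W = 2 | obs) = 7/27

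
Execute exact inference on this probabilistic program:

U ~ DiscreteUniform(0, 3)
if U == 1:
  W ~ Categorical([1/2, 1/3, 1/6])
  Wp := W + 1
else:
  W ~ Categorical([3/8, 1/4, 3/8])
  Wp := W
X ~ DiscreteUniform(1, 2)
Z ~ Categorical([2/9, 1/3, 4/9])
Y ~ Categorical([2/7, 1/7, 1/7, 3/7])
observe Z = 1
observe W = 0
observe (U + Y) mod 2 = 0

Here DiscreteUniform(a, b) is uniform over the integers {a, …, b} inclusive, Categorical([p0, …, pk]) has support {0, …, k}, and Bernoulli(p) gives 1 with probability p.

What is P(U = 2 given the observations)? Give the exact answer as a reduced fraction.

P(U = 2 | obs) = 9/46

Enumerate traces; 16 have nonzero weight after conditioning:
  (U=0, W=0, X=1, Z=1, Y=0) weight 1/224
  (U=0, W=0, X=1, Z=1, Y=2) weight 1/448
  (U=0, W=0, X=2, Z=1, Y=0) weight 1/224
  (U=0, W=0, X=2, Z=1, Y=2) weight 1/448
  (U=1, W=0, X=1, Z=1, Y=1) weight 1/336
  (U=1, W=0, X=1, Z=1, Y=3) weight 1/112
  (U=1, W=0, X=2, Z=1, Y=1) weight 1/336
  (U=1, W=0, X=2, Z=1, Y=3) weight 1/112
  (U=2, W=0, X=1, Z=1, Y=0) weight 1/224
  (U=3, W=0, X=1, Z=1, Y=1) weight 1/448
  … 6 more
Group by U:
  weight(U=0) = 3/224
  weight(U=1) = 1/42
  weight(U=2) = 3/224
  weight(U=3) = 1/56
Total weight = 3/224 + 1/42 + 3/224 + 1/56 = 23/336
P(U=0 | obs) = 3/224 / 23/336 = 9/46
P(U=1 | obs) = 1/42 / 23/336 = 8/23
P(U=2 | obs) = 3/224 / 23/336 = 9/46
P(U=3 | obs) = 1/56 / 23/336 = 6/23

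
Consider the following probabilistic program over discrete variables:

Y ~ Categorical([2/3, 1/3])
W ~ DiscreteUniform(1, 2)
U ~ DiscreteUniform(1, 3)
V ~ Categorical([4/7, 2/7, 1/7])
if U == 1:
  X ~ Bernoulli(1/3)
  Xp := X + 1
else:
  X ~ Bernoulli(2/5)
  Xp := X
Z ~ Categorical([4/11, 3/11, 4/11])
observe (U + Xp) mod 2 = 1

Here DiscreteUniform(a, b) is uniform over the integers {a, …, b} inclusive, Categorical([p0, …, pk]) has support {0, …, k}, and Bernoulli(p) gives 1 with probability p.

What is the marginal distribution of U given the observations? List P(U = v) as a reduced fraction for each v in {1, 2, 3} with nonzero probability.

P(U=1) = 1/4, P(U=2) = 3/10, P(U=3) = 9/20

Enumerate traces; 108 have nonzero weight after conditioning:
  (Y=0, W=1, U=1, V=0, X=1, Z=0) weight 16/2079
  (Y=0, W=1, U=1, V=0, X=1, Z=1) weight 4/693
  (Y=0, W=1, U=1, V=0, X=1, Z=2) weight 16/2079
  (Y=0, W=1, U=1, V=1, X=1, Z=0) weight 8/2079
  (Y=0, W=1, U=1, V=1, X=1, Z=1) weight 2/693
  (Y=0, W=1, U=1, V=1, X=1, Z=2) weight 8/2079
  (Y=0, W=1, U=1, V=2, X=1, Z=0) weight 4/2079
  (Y=0, W=1, U=1, V=2, X=1, Z=1) weight 1/693
  (Y=0, W=1, U=2, V=0, X=1, Z=0) weight 32/3465
  (Y=0, W=1, U=3, V=0, X=0, Z=0) weight 16/1155
  … 98 more
Group by U:
  weight(U=1) = 1/9
  weight(U=2) = 2/15
  weight(U=3) = 1/5
Total weight = 1/9 + 2/15 + 1/5 = 4/9
P(U=1 | obs) = 1/9 / 4/9 = 1/4
P(U=2 | obs) = 2/15 / 4/9 = 3/10
P(U=3 | obs) = 1/5 / 4/9 = 9/20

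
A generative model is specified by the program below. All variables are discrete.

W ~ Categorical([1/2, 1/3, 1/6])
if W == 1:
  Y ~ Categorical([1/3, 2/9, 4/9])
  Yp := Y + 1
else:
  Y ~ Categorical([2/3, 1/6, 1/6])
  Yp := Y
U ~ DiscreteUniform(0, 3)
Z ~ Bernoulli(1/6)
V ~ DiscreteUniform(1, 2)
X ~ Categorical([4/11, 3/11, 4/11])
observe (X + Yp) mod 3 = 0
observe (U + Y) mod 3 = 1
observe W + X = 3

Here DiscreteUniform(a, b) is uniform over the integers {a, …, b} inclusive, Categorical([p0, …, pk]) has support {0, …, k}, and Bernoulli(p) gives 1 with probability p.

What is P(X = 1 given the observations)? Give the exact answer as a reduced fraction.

P(X = 1 | obs) = 3/19

Enumerate traces; 8 have nonzero weight after conditioning:
  (W=1, Y=0, U=1, Z=0, V=1, X=2) weight 5/1188
  (W=1, Y=0, U=1, Z=0, V=2, X=2) weight 5/1188
  (W=1, Y=0, U=1, Z=1, V=1, X=2) weight 1/1188
  (W=1, Y=0, U=1, Z=1, V=2, X=2) weight 1/1188
  (W=2, Y=2, U=2, Z=0, V=1, X=1) weight 5/6336
  (W=2, Y=2, U=2, Z=0, V=2, X=1) weight 5/6336
  (W=2, Y=2, U=2, Z=1, V=1, X=1) weight 1/6336
  (W=2, Y=2, U=2, Z=1, V=2, X=1) weight 1/6336
Group by X:
  weight(X=1) = 1/528
  weight(X=2) = 1/99
Total weight = 1/528 + 1/99 = 19/1584
P(X=1 | obs) = 1/528 / 19/1584 = 3/19
P(X=2 | obs) = 1/99 / 19/1584 = 16/19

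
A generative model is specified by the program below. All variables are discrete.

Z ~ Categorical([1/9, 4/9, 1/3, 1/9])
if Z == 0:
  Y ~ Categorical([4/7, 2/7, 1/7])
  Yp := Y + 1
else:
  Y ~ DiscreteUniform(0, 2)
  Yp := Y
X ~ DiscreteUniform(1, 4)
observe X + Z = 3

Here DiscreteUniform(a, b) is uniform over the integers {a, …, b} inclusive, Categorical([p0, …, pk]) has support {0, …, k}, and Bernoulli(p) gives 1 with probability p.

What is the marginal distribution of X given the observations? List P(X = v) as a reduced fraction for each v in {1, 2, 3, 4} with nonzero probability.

Enumerate traces; 9 have nonzero weight after conditioning:
  (Z=0, Y=0, X=3) weight 1/63
  (Z=0, Y=1, X=3) weight 1/126
  (Z=0, Y=2, X=3) weight 1/252
  (Z=1, Y=0, X=2) weight 1/27
  (Z=1, Y=1, X=2) weight 1/27
  (Z=1, Y=2, X=2) weight 1/27
  (Z=2, Y=0, X=1) weight 1/36
  (Z=2, Y=1, X=1) weight 1/36
  … 1 more
Group by X:
  weight(X=1) = 1/12
  weight(X=2) = 1/9
  weight(X=3) = 1/36
Total weight = 1/12 + 1/9 + 1/36 = 2/9
P(X=1 | obs) = 1/12 / 2/9 = 3/8
P(X=2 | obs) = 1/9 / 2/9 = 1/2
P(X=3 | obs) = 1/36 / 2/9 = 1/8

P(X=1) = 3/8, P(X=2) = 1/2, P(X=3) = 1/8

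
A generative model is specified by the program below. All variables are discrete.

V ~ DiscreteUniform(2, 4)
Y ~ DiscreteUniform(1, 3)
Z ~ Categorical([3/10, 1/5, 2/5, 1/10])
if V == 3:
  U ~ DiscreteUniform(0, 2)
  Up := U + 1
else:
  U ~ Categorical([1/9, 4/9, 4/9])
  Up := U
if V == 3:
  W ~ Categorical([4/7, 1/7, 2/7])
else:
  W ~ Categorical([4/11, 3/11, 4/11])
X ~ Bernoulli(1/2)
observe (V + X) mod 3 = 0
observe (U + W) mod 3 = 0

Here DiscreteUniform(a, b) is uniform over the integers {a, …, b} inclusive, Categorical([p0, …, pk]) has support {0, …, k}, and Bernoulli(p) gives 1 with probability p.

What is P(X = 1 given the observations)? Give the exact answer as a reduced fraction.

Enumerate traces; 72 have nonzero weight after conditioning:
  (V=2, Y=1, Z=0, U=0, W=0, X=1) weight 1/1485
  (V=2, Y=1, Z=0, U=1, W=2, X=1) weight 4/1485
  (V=2, Y=1, Z=0, U=2, W=1, X=1) weight 1/495
  (V=2, Y=1, Z=1, U=0, W=0, X=1) weight 2/4455
  (V=2, Y=1, Z=1, U=1, W=2, X=1) weight 8/4455
  (V=2, Y=1, Z=1, U=2, W=1, X=1) weight 2/1485
  (V=2, Y=1, Z=2, U=0, W=0, X=1) weight 4/4455
  (V=2, Y=1, Z=2, U=1, W=2, X=1) weight 16/4455
  (V=3, Y=1, Z=0, U=0, W=0, X=0) weight 1/315
  … 63 more
Group by X:
  weight(X=0) = 1/18
  weight(X=1) = 16/297
Total weight = 1/18 + 16/297 = 65/594
P(X=0 | obs) = 1/18 / 65/594 = 33/65
P(X=1 | obs) = 16/297 / 65/594 = 32/65

P(X = 1 | obs) = 32/65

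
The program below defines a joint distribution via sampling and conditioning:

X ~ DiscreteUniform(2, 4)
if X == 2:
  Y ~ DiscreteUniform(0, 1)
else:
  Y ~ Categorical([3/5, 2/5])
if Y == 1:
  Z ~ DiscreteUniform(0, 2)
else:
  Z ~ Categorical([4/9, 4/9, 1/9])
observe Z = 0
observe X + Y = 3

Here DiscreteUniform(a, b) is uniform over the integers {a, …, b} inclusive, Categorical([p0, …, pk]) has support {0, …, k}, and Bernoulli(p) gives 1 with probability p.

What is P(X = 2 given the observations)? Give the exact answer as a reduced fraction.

Enumerate traces; 2 have nonzero weight after conditioning:
  (X=2, Y=1, Z=0) weight 1/18
  (X=3, Y=0, Z=0) weight 4/45
Group by X:
  weight(X=2) = 1/18
  weight(X=3) = 4/45
Total weight = 1/18 + 4/45 = 13/90
P(X=2 | obs) = 1/18 / 13/90 = 5/13
P(X=3 | obs) = 4/45 / 13/90 = 8/13

P(X = 2 | obs) = 5/13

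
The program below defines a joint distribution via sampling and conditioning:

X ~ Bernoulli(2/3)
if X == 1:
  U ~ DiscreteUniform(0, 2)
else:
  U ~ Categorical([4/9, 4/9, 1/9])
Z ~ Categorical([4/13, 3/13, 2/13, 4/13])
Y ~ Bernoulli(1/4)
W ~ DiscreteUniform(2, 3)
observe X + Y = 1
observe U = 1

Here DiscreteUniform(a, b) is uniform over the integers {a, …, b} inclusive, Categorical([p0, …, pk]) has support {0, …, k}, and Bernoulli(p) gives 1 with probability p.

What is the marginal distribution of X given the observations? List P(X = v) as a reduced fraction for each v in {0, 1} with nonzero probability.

P(X=0) = 2/11, P(X=1) = 9/11

Enumerate traces; 16 have nonzero weight after conditioning:
  (X=0, U=1, Z=0, Y=1, W=2) weight 2/351
  (X=0, U=1, Z=0, Y=1, W=3) weight 2/351
  (X=0, U=1, Z=1, Y=1, W=2) weight 1/234
  (X=0, U=1, Z=1, Y=1, W=3) weight 1/234
  (X=0, U=1, Z=2, Y=1, W=2) weight 1/351
  (X=0, U=1, Z=2, Y=1, W=3) weight 1/351
  (X=0, U=1, Z=3, Y=1, W=2) weight 2/351
  (X=0, U=1, Z=3, Y=1, W=3) weight 2/351
  (X=1, U=1, Z=0, Y=0, W=2) weight 1/39
  … 7 more
Group by X:
  weight(X=0) = 1/27
  weight(X=1) = 1/6
Total weight = 1/27 + 1/6 = 11/54
P(X=0 | obs) = 1/27 / 11/54 = 2/11
P(X=1 | obs) = 1/6 / 11/54 = 9/11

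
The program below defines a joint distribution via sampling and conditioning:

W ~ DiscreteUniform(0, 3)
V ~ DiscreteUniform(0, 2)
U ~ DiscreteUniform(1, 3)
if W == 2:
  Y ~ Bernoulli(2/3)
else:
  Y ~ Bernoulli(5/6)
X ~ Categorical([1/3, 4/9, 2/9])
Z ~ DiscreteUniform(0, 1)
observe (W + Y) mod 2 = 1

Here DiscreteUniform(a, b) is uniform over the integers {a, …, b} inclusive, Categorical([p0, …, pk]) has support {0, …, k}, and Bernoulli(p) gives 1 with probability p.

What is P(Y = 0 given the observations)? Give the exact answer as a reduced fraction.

Enumerate traces; 216 have nonzero weight after conditioning:
  (W=0, V=0, U=1, Y=1, X=0, Z=0) weight 5/1296
  (W=0, V=0, U=1, Y=1, X=0, Z=1) weight 5/1296
  (W=0, V=0, U=1, Y=1, X=1, Z=0) weight 5/972
  (W=0, V=0, U=1, Y=1, X=1, Z=1) weight 5/972
  (W=0, V=0, U=1, Y=1, X=2, Z=0) weight 5/1944
  (W=0, V=0, U=1, Y=1, X=2, Z=1) weight 5/1944
  (W=0, V=0, U=2, Y=1, X=0, Z=0) weight 5/1296
  (W=0, V=0, U=2, Y=1, X=0, Z=1) weight 5/1296
  (W=1, V=0, U=1, Y=0, X=0, Z=0) weight 1/1296
  … 207 more
Group by Y:
  weight(Y=0) = 1/12
  weight(Y=1) = 3/8
Total weight = 1/12 + 3/8 = 11/24
P(Y=0 | obs) = 1/12 / 11/24 = 2/11
P(Y=1 | obs) = 3/8 / 11/24 = 9/11

P(Y = 0 | obs) = 2/11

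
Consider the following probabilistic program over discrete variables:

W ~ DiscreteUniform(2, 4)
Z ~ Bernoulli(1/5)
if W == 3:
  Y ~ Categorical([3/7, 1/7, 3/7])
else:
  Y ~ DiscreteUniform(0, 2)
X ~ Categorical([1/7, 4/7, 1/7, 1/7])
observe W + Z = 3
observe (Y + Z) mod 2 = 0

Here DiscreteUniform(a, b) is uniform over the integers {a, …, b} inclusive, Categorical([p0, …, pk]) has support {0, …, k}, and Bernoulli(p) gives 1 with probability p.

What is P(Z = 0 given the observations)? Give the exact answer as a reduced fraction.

Enumerate traces; 12 have nonzero weight after conditioning:
  (W=2, Z=1, Y=1, X=0) weight 1/315
  (W=2, Z=1, Y=1, X=1) weight 4/315
  (W=2, Z=1, Y=1, X=2) weight 1/315
  (W=2, Z=1, Y=1, X=3) weight 1/315
  (W=3, Z=0, Y=0, X=0) weight 4/245
  (W=3, Z=0, Y=0, X=1) weight 16/245
  (W=3, Z=0, Y=0, X=2) weight 4/245
  (W=3, Z=0, Y=0, X=3) weight 4/245
  … 4 more
Group by Z:
  weight(Z=0) = 8/35
  weight(Z=1) = 1/45
Total weight = 8/35 + 1/45 = 79/315
P(Z=0 | obs) = 8/35 / 79/315 = 72/79
P(Z=1 | obs) = 1/45 / 79/315 = 7/79

P(Z = 0 | obs) = 72/79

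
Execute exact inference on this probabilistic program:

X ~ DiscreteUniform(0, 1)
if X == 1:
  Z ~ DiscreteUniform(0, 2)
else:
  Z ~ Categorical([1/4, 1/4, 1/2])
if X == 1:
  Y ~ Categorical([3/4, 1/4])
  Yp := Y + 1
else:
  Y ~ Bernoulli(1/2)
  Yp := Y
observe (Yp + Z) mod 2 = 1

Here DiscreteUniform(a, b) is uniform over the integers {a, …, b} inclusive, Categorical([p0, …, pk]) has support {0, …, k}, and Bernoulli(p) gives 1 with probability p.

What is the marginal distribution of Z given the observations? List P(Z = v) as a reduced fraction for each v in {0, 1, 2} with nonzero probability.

P(Z=0) = 9/26, P(Z=1) = 5/26, P(Z=2) = 6/13

Enumerate traces; 6 have nonzero weight after conditioning:
  (X=0, Z=0, Y=1) weight 1/16
  (X=0, Z=1, Y=0) weight 1/16
  (X=0, Z=2, Y=1) weight 1/8
  (X=1, Z=0, Y=0) weight 1/8
  (X=1, Z=1, Y=1) weight 1/24
  (X=1, Z=2, Y=0) weight 1/8
Group by Z:
  weight(Z=0) = 3/16
  weight(Z=1) = 5/48
  weight(Z=2) = 1/4
Total weight = 3/16 + 5/48 + 1/4 = 13/24
P(Z=0 | obs) = 3/16 / 13/24 = 9/26
P(Z=1 | obs) = 5/48 / 13/24 = 5/26
P(Z=2 | obs) = 1/4 / 13/24 = 6/13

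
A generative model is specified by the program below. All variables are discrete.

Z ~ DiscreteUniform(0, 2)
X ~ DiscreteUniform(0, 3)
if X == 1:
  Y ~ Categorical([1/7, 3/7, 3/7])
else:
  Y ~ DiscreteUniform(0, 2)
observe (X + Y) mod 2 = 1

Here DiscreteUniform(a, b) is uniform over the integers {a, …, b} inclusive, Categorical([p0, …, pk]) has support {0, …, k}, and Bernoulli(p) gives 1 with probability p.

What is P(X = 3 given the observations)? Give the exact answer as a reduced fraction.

P(X = 3 | obs) = 7/20

Enumerate traces; 18 have nonzero weight after conditioning:
  (Z=0, X=0, Y=1) weight 1/36
  (Z=0, X=1, Y=0) weight 1/84
  (Z=0, X=1, Y=2) weight 1/28
  (Z=0, X=2, Y=1) weight 1/36
  (Z=0, X=3, Y=0) weight 1/36
  (Z=0, X=3, Y=2) weight 1/36
  (Z=1, X=0, Y=1) weight 1/36
  (Z=1, X=1, Y=0) weight 1/84
  … 10 more
Group by X:
  weight(X=0) = 1/12
  weight(X=1) = 1/7
  weight(X=2) = 1/12
  weight(X=3) = 1/6
Total weight = 1/12 + 1/7 + 1/12 + 1/6 = 10/21
P(X=0 | obs) = 1/12 / 10/21 = 7/40
P(X=1 | obs) = 1/7 / 10/21 = 3/10
P(X=2 | obs) = 1/12 / 10/21 = 7/40
P(X=3 | obs) = 1/6 / 10/21 = 7/20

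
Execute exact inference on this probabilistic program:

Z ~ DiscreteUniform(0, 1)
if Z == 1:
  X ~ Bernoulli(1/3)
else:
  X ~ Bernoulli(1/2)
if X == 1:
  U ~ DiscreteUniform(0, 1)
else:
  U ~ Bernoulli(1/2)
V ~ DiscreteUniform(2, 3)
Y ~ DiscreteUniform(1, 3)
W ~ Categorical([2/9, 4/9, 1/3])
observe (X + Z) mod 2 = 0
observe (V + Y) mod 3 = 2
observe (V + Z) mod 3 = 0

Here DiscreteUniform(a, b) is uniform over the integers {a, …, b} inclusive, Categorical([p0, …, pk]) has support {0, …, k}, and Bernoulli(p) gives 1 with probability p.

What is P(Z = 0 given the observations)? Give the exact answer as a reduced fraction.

P(Z = 0 | obs) = 3/5

Enumerate traces; 12 have nonzero weight after conditioning:
  (Z=0, X=0, U=0, V=3, Y=2, W=0) weight 1/216
  (Z=0, X=0, U=0, V=3, Y=2, W=1) weight 1/108
  (Z=0, X=0, U=0, V=3, Y=2, W=2) weight 1/144
  (Z=0, X=0, U=1, V=3, Y=2, W=0) weight 1/216
  (Z=0, X=0, U=1, V=3, Y=2, W=1) weight 1/108
  (Z=0, X=0, U=1, V=3, Y=2, W=2) weight 1/144
  (Z=1, X=1, U=0, V=2, Y=3, W=0) weight 1/324
  (Z=1, X=1, U=0, V=2, Y=3, W=1) weight 1/162
  … 4 more
Group by Z:
  weight(Z=0) = 1/24
  weight(Z=1) = 1/36
Total weight = 1/24 + 1/36 = 5/72
P(Z=0 | obs) = 1/24 / 5/72 = 3/5
P(Z=1 | obs) = 1/36 / 5/72 = 2/5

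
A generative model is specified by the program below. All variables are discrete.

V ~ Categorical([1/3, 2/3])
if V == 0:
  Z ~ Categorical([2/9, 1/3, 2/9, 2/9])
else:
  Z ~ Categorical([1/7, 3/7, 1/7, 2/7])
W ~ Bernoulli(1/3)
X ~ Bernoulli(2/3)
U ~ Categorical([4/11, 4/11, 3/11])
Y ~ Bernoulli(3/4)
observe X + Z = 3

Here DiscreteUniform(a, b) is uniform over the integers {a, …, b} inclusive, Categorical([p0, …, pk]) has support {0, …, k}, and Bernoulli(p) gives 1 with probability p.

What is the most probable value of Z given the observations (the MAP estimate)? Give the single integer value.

Enumerate traces; 48 have nonzero weight after conditioning:
  (V=0, Z=2, W=0, X=1, U=0, Y=0) weight 8/2673
  (V=0, Z=2, W=0, X=1, U=0, Y=1) weight 8/891
  (V=0, Z=2, W=0, X=1, U=1, Y=0) weight 8/2673
  (V=0, Z=2, W=0, X=1, U=1, Y=1) weight 8/891
  (V=0, Z=2, W=0, X=1, U=2, Y=0) weight 2/891
  (V=0, Z=2, W=0, X=1, U=2, Y=1) weight 2/297
  (V=0, Z=2, W=1, X=1, U=0, Y=0) weight 4/2673
  (V=0, Z=2, W=1, X=1, U=0, Y=1) weight 4/891
  (V=0, Z=3, W=0, X=0, U=0, Y=0) weight 4/2673
  … 39 more
Group by Z:
  weight(Z=2) = 64/567
  weight(Z=3) = 50/567
Total weight = 64/567 + 50/567 = 38/189
P(Z=2 | obs) = 64/567 / 38/189 = 32/57
P(Z=3 | obs) = 50/567 / 38/189 = 25/57
argmax = 2

argmax_v P(Z = v | obs) = 2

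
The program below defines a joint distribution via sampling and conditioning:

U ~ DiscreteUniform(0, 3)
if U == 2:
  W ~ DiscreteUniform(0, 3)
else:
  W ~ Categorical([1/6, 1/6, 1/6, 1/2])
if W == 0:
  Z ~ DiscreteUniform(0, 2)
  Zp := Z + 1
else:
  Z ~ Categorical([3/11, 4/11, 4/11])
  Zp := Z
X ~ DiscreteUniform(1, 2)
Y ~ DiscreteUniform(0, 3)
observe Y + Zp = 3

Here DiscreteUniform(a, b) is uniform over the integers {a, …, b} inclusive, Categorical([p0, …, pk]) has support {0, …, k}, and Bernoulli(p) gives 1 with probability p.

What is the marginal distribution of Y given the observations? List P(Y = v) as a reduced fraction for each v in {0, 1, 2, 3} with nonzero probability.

Enumerate traces; 96 have nonzero weight after conditioning:
  (U=0, W=0, Z=0, X=1, Y=2) weight 1/576
  (U=0, W=0, Z=0, X=2, Y=2) weight 1/576
  (U=0, W=0, Z=1, X=1, Y=1) weight 1/576
  (U=0, W=0, Z=1, X=2, Y=1) weight 1/576
  (U=0, W=0, Z=2, X=1, Y=0) weight 1/576
  (U=0, W=0, Z=2, X=2, Y=0) weight 1/576
  (U=0, W=1, Z=0, X=1, Y=3) weight 1/704
  (U=0, W=1, Z=0, X=2, Y=3) weight 1/704
  … 88 more
Group by Y:
  weight(Y=0) = 1/64
  weight(Y=1) = 63/704
  weight(Y=2) = 63/704
  weight(Y=3) = 39/704
Total weight = 1/64 + 63/704 + 63/704 + 39/704 = 1/4
P(Y=0 | obs) = 1/64 / 1/4 = 1/16
P(Y=1 | obs) = 63/704 / 1/4 = 63/176
P(Y=2 | obs) = 63/704 / 1/4 = 63/176
P(Y=3 | obs) = 39/704 / 1/4 = 39/176

P(Y=0) = 1/16, P(Y=1) = 63/176, P(Y=2) = 63/176, P(Y=3) = 39/176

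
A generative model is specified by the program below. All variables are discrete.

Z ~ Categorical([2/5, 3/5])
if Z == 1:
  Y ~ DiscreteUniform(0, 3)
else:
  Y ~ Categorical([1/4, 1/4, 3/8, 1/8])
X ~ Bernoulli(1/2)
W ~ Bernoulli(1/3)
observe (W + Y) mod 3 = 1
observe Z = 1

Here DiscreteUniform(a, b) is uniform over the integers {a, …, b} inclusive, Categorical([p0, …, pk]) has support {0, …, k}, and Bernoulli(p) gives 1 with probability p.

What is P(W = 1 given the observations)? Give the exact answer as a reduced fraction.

Enumerate traces; 6 have nonzero weight after conditioning:
  (Z=1, Y=0, X=0, W=1) weight 1/40
  (Z=1, Y=0, X=1, W=1) weight 1/40
  (Z=1, Y=1, X=0, W=0) weight 1/20
  (Z=1, Y=1, X=1, W=0) weight 1/20
  (Z=1, Y=3, X=0, W=1) weight 1/40
  (Z=1, Y=3, X=1, W=1) weight 1/40
Group by W:
  weight(W=0) = 1/10
  weight(W=1) = 1/10
Total weight = 1/10 + 1/10 = 1/5
P(W=0 | obs) = 1/10 / 1/5 = 1/2
P(W=1 | obs) = 1/10 / 1/5 = 1/2

P(W = 1 | obs) = 1/2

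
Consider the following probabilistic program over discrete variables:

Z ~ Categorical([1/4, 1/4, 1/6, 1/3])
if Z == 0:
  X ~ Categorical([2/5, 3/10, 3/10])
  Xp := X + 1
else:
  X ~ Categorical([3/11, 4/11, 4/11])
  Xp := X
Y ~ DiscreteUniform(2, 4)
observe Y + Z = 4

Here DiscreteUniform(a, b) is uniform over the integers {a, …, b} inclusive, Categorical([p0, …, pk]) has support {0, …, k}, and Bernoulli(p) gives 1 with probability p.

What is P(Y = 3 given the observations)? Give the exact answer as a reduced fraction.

P(Y = 3 | obs) = 3/8

Enumerate traces; 9 have nonzero weight after conditioning:
  (Z=0, X=0, Y=4) weight 1/30
  (Z=0, X=1, Y=4) weight 1/40
  (Z=0, X=2, Y=4) weight 1/40
  (Z=1, X=0, Y=3) weight 1/44
  (Z=1, X=1, Y=3) weight 1/33
  (Z=1, X=2, Y=3) weight 1/33
  (Z=2, X=0, Y=2) weight 1/66
  (Z=2, X=1, Y=2) weight 2/99
  … 1 more
Group by Y:
  weight(Y=2) = 1/18
  weight(Y=3) = 1/12
  weight(Y=4) = 1/12
Total weight = 1/18 + 1/12 + 1/12 = 2/9
P(Y=2 | obs) = 1/18 / 2/9 = 1/4
P(Y=3 | obs) = 1/12 / 2/9 = 3/8
P(Y=4 | obs) = 1/12 / 2/9 = 3/8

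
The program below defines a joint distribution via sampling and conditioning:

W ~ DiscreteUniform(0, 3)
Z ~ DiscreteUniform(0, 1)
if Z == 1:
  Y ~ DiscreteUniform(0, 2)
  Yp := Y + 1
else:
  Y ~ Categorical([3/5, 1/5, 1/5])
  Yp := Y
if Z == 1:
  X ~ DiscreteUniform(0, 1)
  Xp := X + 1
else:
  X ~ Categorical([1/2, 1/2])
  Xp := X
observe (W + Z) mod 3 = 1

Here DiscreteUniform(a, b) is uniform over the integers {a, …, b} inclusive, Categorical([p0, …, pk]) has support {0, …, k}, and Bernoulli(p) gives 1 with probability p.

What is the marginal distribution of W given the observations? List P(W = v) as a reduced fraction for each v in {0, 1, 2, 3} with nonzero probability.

Enumerate traces; 18 have nonzero weight after conditioning:
  (W=0, Z=1, Y=0, X=0) weight 1/48
  (W=0, Z=1, Y=0, X=1) weight 1/48
  (W=0, Z=1, Y=1, X=0) weight 1/48
  (W=0, Z=1, Y=1, X=1) weight 1/48
  (W=0, Z=1, Y=2, X=0) weight 1/48
  (W=0, Z=1, Y=2, X=1) weight 1/48
  (W=1, Z=0, Y=0, X=0) weight 3/80
  (W=1, Z=0, Y=0, X=1) weight 3/80
  (W=3, Z=1, Y=0, X=0) weight 1/48
  … 9 more
Group by W:
  weight(W=0) = 1/8
  weight(W=1) = 1/8
  weight(W=3) = 1/8
Total weight = 1/8 + 1/8 + 1/8 = 3/8
P(W=0 | obs) = 1/8 / 3/8 = 1/3
P(W=1 | obs) = 1/8 / 3/8 = 1/3
P(W=3 | obs) = 1/8 / 3/8 = 1/3

P(W=0) = 1/3, P(W=1) = 1/3, P(W=3) = 1/3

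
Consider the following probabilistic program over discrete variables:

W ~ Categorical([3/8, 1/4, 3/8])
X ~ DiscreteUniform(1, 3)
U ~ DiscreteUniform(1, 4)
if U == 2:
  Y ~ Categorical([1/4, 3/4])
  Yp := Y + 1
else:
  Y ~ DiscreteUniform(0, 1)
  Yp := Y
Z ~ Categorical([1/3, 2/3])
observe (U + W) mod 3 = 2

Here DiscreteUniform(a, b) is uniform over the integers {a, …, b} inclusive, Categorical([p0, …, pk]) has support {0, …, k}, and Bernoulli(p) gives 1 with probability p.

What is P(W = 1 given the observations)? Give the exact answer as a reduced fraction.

P(W = 1 | obs) = 2/5

Enumerate traces; 48 have nonzero weight after conditioning:
  (W=0, X=1, U=2, Y=0, Z=0) weight 1/384
  (W=0, X=1, U=2, Y=0, Z=1) weight 1/192
  (W=0, X=1, U=2, Y=1, Z=0) weight 1/128
  (W=0, X=1, U=2, Y=1, Z=1) weight 1/64
  (W=0, X=2, U=2, Y=0, Z=0) weight 1/384
  (W=0, X=2, U=2, Y=0, Z=1) weight 1/192
  (W=0, X=2, U=2, Y=1, Z=0) weight 1/128
  (W=0, X=2, U=2, Y=1, Z=1) weight 1/64
  (W=1, X=1, U=1, Y=0, Z=0) weight 1/288
  (W=2, X=1, U=3, Y=0, Z=0) weight 1/192
  … 38 more
Group by W:
  weight(W=0) = 3/32
  weight(W=1) = 1/8
  weight(W=2) = 3/32
Total weight = 3/32 + 1/8 + 3/32 = 5/16
P(W=0 | obs) = 3/32 / 5/16 = 3/10
P(W=1 | obs) = 1/8 / 5/16 = 2/5
P(W=2 | obs) = 3/32 / 5/16 = 3/10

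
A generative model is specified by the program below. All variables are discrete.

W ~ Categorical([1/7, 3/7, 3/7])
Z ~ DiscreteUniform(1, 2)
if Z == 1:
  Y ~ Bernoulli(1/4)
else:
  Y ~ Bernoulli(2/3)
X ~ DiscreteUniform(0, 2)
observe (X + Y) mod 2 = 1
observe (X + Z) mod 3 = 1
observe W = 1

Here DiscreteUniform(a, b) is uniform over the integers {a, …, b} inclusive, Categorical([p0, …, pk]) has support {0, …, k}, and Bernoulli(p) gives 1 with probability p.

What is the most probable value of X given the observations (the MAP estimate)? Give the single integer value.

argmax_v P(X = v | obs) = 2

Enumerate traces; 2 have nonzero weight after conditioning:
  (W=1, Z=1, Y=1, X=0) weight 1/56
  (W=1, Z=2, Y=1, X=2) weight 1/21
Group by X:
  weight(X=0) = 1/56
  weight(X=2) = 1/21
Total weight = 1/56 + 1/21 = 11/168
P(X=0 | obs) = 1/56 / 11/168 = 3/11
P(X=2 | obs) = 1/21 / 11/168 = 8/11
argmax = 2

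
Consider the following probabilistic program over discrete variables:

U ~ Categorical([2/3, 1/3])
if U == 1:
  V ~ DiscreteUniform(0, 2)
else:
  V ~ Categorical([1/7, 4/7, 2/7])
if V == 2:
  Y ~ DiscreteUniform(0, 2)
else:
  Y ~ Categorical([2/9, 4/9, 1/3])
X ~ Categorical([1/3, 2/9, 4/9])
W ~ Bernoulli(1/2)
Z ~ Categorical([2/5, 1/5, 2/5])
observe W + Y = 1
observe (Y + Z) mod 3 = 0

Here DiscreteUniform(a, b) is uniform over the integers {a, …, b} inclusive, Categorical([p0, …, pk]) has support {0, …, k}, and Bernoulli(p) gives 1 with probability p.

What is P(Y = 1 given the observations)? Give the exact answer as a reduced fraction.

Enumerate traces; 36 have nonzero weight after conditioning:
  (U=0, V=0, Y=0, X=0, W=1, Z=0) weight 4/2835
  (U=0, V=0, Y=0, X=1, W=1, Z=0) weight 8/8505
  (U=0, V=0, Y=0, X=2, W=1, Z=0) weight 16/8505
  (U=0, V=0, Y=1, X=0, W=0, Z=2) weight 8/2835
  (U=0, V=0, Y=1, X=1, W=0, Z=2) weight 16/8505
  (U=0, V=0, Y=1, X=2, W=0, Z=2) weight 32/8505
  (U=0, V=1, Y=0, X=0, W=1, Z=0) weight 16/2835
  (U=0, V=1, Y=0, X=1, W=1, Z=0) weight 32/8505
  … 28 more
Group by Y:
  weight(Y=0) = 29/567
  weight(Y=1) = 233/2835
Total weight = 29/567 + 233/2835 = 2/15
P(Y=0 | obs) = 29/567 / 2/15 = 145/378
P(Y=1 | obs) = 233/2835 / 2/15 = 233/378

P(Y = 1 | obs) = 233/378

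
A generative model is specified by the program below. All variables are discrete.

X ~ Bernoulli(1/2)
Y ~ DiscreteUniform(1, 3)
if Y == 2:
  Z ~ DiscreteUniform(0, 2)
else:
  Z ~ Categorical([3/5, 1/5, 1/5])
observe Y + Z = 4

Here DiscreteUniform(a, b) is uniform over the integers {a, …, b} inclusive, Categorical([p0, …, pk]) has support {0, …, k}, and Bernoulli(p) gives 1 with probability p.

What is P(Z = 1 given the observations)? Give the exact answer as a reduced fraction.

Enumerate traces; 4 have nonzero weight after conditioning:
  (X=0, Y=2, Z=2) weight 1/18
  (X=0, Y=3, Z=1) weight 1/30
  (X=1, Y=2, Z=2) weight 1/18
  (X=1, Y=3, Z=1) weight 1/30
Group by Z:
  weight(Z=1) = 1/15
  weight(Z=2) = 1/9
Total weight = 1/15 + 1/9 = 8/45
P(Z=1 | obs) = 1/15 / 8/45 = 3/8
P(Z=2 | obs) = 1/9 / 8/45 = 5/8

P(Z = 1 | obs) = 3/8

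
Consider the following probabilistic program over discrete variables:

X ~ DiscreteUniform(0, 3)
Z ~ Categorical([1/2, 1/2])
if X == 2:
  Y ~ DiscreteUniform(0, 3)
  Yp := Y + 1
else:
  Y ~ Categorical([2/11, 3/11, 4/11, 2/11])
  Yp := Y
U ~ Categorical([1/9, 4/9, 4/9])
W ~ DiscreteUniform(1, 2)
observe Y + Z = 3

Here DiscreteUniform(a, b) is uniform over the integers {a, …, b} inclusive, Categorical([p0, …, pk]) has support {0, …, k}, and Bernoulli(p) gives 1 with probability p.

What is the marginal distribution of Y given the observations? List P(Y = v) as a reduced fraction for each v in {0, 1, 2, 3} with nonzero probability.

P(Y=2) = 59/94, P(Y=3) = 35/94

Enumerate traces; 48 have nonzero weight after conditioning:
  (X=0, Z=0, Y=3, U=0, W=1) weight 1/792
  (X=0, Z=0, Y=3, U=0, W=2) weight 1/792
  (X=0, Z=0, Y=3, U=1, W=1) weight 1/198
  (X=0, Z=0, Y=3, U=1, W=2) weight 1/198
  (X=0, Z=0, Y=3, U=2, W=1) weight 1/198
  (X=0, Z=0, Y=3, U=2, W=2) weight 1/198
  (X=0, Z=1, Y=2, U=0, W=1) weight 1/396
  (X=0, Z=1, Y=2, U=0, W=2) weight 1/396
  … 40 more
Group by Y:
  weight(Y=2) = 59/352
  weight(Y=3) = 35/352
Total weight = 59/352 + 35/352 = 47/176
P(Y=2 | obs) = 59/352 / 47/176 = 59/94
P(Y=3 | obs) = 35/352 / 47/176 = 35/94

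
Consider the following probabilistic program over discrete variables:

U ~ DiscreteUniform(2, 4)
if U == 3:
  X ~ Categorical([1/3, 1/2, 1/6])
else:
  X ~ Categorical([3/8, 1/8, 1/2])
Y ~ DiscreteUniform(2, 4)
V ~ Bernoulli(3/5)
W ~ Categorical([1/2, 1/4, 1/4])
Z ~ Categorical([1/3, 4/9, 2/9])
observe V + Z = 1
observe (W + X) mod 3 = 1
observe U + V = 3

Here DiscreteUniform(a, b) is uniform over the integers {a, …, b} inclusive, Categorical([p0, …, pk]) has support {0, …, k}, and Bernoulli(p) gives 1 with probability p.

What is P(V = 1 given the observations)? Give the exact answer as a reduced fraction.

Enumerate traces; 18 have nonzero weight after conditioning:
  (U=2, X=0, Y=2, V=1, W=1, Z=0) weight 1/480
  (U=2, X=0, Y=3, V=1, W=1, Z=0) weight 1/480
  (U=2, X=0, Y=4, V=1, W=1, Z=0) weight 1/480
  (U=2, X=1, Y=2, V=1, W=0, Z=0) weight 1/720
  (U=2, X=1, Y=3, V=1, W=0, Z=0) weight 1/720
  (U=2, X=1, Y=4, V=1, W=0, Z=0) weight 1/720
  (U=2, X=2, Y=2, V=1, W=2, Z=0) weight 1/360
  (U=2, X=2, Y=3, V=1, W=2, Z=0) weight 1/360
  (U=3, X=0, Y=2, V=0, W=1, Z=1) weight 2/1215
  … 9 more
Group by V:
  weight(V=0) = 1/45
  weight(V=1) = 3/160
Total weight = 1/45 + 3/160 = 59/1440
P(V=0 | obs) = 1/45 / 59/1440 = 32/59
P(V=1 | obs) = 3/160 / 59/1440 = 27/59

P(V = 1 | obs) = 27/59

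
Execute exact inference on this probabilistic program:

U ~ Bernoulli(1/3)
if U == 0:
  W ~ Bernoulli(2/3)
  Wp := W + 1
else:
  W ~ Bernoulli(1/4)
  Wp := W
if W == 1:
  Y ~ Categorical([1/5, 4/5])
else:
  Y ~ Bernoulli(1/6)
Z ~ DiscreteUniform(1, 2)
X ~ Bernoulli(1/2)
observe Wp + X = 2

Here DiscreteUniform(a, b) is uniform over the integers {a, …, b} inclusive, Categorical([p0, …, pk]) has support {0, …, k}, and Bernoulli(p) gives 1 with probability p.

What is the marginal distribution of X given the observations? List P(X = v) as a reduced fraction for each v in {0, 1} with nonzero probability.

Enumerate traces; 12 have nonzero weight after conditioning:
  (U=0, W=0, Y=0, Z=1, X=1) weight 5/108
  (U=0, W=0, Y=0, Z=2, X=1) weight 5/108
  (U=0, W=0, Y=1, Z=1, X=1) weight 1/108
  (U=0, W=0, Y=1, Z=2, X=1) weight 1/108
  (U=0, W=1, Y=0, Z=1, X=0) weight 1/45
  (U=0, W=1, Y=0, Z=2, X=0) weight 1/45
  (U=0, W=1, Y=1, Z=1, X=0) weight 4/45
  (U=0, W=1, Y=1, Z=2, X=0) weight 4/45
  … 4 more
Group by X:
  weight(X=0) = 2/9
  weight(X=1) = 11/72
Total weight = 2/9 + 11/72 = 3/8
P(X=0 | obs) = 2/9 / 3/8 = 16/27
P(X=1 | obs) = 11/72 / 3/8 = 11/27

P(X=0) = 16/27, P(X=1) = 11/27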